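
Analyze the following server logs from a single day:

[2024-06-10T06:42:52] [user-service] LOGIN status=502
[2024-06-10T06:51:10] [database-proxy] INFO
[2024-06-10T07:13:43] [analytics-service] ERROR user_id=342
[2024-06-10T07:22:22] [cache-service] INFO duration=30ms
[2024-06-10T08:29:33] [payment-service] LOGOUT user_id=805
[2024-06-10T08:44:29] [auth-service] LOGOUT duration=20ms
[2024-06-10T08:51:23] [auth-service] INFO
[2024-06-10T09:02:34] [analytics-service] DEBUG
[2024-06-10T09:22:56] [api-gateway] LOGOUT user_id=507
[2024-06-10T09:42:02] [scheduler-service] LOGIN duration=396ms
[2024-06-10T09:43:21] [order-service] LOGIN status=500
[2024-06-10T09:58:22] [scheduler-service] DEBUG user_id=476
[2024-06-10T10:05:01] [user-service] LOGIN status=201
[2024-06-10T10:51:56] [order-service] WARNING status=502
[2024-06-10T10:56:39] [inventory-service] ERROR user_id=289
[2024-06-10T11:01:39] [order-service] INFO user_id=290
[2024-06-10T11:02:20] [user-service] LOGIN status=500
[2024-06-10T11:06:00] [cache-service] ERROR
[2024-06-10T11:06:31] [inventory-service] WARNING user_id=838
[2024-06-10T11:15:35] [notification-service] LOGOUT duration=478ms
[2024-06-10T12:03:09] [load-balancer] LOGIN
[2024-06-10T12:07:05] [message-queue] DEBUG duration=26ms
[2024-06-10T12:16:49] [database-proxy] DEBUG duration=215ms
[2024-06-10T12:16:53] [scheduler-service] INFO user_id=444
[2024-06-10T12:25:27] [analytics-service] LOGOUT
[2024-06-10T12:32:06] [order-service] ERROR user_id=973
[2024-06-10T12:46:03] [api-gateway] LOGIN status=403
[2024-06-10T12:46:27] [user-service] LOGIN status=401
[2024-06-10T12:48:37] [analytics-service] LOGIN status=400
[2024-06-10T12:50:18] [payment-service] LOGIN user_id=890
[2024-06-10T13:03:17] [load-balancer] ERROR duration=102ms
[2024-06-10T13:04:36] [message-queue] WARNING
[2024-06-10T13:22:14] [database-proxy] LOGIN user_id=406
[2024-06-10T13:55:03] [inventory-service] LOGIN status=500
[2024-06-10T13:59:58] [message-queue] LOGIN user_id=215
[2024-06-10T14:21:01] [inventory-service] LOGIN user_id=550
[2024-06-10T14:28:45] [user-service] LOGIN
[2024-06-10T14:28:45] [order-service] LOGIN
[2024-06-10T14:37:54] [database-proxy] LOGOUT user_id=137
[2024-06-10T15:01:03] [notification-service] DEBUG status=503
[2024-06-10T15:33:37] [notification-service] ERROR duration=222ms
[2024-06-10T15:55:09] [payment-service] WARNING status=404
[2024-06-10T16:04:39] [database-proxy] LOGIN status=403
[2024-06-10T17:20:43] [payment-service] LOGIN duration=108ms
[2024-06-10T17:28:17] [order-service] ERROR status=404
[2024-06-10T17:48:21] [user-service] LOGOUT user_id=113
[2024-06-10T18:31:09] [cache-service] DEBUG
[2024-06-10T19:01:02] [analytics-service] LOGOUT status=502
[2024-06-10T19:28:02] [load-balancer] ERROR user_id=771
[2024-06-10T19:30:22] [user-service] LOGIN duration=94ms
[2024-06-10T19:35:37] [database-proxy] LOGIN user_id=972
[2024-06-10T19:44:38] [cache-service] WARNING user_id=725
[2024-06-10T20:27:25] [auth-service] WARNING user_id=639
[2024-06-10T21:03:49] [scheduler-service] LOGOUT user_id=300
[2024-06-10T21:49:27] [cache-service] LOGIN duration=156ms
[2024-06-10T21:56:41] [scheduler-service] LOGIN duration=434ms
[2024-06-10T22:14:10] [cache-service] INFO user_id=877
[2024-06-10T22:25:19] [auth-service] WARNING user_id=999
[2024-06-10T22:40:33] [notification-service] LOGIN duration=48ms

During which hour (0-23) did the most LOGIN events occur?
12

To find the peak hour:

1. Group all LOGIN events by hour
2. Count events in each hour
3. Find hour with maximum count
4. Peak hour: 12 (with 5 events)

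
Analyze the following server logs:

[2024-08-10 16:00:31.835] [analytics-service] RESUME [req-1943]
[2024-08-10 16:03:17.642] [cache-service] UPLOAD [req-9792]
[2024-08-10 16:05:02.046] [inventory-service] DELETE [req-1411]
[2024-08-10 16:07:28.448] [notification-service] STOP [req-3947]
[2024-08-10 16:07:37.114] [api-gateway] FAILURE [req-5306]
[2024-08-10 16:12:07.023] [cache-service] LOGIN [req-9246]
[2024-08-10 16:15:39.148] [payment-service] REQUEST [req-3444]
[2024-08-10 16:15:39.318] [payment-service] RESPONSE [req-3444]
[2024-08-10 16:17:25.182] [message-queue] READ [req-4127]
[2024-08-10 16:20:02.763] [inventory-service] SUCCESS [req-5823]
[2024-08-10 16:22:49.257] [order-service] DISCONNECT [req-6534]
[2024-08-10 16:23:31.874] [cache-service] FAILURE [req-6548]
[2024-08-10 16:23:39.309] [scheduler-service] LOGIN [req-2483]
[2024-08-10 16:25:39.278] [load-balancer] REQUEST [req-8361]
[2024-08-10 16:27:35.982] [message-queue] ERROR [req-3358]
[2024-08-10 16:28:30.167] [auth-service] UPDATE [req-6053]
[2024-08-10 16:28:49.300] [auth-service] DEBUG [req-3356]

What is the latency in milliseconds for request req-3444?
170

To calculate latency:

1. Find REQUEST with id req-3444: 2024-08-10 16:15:39.148
2. Find RESPONSE with id req-3444: 2024-08-10 16:15:39.318
3. Latency: 2024-08-10 16:15:39.318 - 2024-08-10 16:15:39.148 = 170ms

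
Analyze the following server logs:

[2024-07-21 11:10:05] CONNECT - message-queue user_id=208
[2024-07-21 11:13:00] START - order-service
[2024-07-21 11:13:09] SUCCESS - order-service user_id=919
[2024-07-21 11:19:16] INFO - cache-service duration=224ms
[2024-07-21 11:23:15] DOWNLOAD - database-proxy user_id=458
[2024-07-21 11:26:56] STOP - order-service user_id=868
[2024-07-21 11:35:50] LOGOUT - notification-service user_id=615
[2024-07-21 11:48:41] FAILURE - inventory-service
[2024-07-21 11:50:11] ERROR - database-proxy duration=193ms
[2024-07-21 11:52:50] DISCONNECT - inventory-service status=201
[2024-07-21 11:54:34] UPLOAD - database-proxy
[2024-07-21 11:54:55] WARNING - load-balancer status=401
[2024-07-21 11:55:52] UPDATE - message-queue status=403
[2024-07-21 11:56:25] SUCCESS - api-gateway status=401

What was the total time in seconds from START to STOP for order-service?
836

To calculate state duration:

1. Find START event for order-service: 2024-07-21 11:13:00
2. Find STOP event for order-service: 2024-07-21 11:26:56
3. Calculate duration: 2024-07-21 11:26:56 - 2024-07-21 11:13:00 = 836 seconds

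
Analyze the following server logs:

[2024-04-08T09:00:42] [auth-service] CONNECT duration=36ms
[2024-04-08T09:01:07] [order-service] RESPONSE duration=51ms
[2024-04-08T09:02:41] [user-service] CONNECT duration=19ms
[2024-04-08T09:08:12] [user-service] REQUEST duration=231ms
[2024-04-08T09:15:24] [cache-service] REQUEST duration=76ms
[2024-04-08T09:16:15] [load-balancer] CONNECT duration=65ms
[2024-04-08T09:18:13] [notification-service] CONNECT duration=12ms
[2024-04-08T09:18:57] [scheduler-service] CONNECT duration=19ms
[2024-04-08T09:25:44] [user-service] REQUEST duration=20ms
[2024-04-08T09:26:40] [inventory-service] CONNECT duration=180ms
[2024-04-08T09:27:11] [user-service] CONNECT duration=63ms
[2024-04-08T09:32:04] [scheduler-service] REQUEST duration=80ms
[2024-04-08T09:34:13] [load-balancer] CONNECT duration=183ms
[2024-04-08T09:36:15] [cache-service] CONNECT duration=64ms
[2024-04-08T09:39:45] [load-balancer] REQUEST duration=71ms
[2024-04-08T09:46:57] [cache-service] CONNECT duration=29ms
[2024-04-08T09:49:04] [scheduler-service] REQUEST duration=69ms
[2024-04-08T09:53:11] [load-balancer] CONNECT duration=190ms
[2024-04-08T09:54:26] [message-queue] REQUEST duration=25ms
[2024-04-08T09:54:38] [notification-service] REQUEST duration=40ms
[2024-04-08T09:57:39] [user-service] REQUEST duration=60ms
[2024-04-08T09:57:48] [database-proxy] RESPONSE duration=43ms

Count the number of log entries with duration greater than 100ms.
4

To count timeouts:

1. Threshold: 100ms
2. Extract duration from each log entry
3. Count entries where duration > 100
4. Timeout count: 4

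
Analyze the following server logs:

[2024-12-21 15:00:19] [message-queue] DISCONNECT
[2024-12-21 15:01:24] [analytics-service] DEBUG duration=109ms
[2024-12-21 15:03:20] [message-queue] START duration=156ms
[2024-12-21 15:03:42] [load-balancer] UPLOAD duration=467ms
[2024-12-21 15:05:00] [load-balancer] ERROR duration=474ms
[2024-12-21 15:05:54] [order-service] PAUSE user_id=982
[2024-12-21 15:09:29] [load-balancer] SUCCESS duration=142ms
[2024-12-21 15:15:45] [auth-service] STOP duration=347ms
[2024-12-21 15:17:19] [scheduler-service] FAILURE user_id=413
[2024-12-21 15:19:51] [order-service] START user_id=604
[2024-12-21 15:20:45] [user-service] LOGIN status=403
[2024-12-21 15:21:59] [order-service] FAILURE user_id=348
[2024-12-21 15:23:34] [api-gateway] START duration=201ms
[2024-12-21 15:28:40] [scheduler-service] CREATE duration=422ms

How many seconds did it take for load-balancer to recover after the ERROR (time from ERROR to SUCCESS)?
269

To calculate recovery time:

1. Find ERROR event for load-balancer: 2024-12-21 15:05:00
2. Find next SUCCESS event for load-balancer: 2024-12-21 15:09:29
3. Recovery time: 2024-12-21 15:09:29 - 2024-12-21 15:05:00 = 269 seconds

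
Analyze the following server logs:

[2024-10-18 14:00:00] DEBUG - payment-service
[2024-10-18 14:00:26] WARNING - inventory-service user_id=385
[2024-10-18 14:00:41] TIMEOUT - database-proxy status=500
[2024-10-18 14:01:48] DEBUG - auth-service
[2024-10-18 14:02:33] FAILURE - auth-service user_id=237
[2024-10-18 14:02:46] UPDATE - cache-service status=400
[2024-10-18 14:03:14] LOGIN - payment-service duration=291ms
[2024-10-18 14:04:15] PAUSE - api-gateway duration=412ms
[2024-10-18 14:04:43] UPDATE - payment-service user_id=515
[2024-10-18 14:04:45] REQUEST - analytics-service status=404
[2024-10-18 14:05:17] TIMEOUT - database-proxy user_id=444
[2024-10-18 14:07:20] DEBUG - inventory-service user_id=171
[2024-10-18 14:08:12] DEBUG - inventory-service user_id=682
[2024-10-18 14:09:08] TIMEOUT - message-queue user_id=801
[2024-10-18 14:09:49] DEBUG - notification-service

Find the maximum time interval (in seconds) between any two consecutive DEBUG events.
332

To find the longest gap:

1. Extract all DEBUG events in chronological order
2. Calculate time differences between consecutive events
3. Find the maximum difference
4. Longest gap: 332 seconds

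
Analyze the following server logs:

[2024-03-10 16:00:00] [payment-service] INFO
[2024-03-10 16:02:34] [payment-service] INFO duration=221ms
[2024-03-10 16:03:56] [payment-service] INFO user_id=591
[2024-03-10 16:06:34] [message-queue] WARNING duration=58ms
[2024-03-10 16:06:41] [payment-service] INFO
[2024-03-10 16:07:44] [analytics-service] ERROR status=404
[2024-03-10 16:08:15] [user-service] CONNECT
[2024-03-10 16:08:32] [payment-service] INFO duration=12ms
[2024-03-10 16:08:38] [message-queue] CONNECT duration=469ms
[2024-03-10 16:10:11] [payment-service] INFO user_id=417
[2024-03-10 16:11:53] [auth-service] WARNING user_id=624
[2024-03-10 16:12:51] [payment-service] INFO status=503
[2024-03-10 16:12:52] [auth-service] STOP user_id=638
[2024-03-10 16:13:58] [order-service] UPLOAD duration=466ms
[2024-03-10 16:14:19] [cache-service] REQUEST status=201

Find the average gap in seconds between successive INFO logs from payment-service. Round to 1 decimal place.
128.5

To calculate average interval:

1. Find all INFO events for payment-service in order
2. Calculate time gaps between consecutive events
3. Compute mean of gaps: 771 / 6 = 128.5 seconds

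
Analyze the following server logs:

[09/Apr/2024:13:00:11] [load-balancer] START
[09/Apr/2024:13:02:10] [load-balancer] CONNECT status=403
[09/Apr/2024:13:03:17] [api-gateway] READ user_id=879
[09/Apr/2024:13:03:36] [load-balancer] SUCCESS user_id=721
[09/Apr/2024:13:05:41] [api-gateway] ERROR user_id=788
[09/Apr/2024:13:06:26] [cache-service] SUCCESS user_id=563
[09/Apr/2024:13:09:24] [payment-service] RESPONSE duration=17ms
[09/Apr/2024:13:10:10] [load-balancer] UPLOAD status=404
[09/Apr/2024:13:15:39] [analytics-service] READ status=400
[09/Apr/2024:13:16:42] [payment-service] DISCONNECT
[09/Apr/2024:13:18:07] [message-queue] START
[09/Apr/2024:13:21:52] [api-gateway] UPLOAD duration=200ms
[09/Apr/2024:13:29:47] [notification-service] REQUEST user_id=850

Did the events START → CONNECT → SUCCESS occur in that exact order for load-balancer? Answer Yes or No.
Yes

To verify sequence order:

1. Find all events in sequence START → CONNECT → SUCCESS for load-balancer
2. Extract their timestamps
3. Check if timestamps are in ascending order
4. Result: Yes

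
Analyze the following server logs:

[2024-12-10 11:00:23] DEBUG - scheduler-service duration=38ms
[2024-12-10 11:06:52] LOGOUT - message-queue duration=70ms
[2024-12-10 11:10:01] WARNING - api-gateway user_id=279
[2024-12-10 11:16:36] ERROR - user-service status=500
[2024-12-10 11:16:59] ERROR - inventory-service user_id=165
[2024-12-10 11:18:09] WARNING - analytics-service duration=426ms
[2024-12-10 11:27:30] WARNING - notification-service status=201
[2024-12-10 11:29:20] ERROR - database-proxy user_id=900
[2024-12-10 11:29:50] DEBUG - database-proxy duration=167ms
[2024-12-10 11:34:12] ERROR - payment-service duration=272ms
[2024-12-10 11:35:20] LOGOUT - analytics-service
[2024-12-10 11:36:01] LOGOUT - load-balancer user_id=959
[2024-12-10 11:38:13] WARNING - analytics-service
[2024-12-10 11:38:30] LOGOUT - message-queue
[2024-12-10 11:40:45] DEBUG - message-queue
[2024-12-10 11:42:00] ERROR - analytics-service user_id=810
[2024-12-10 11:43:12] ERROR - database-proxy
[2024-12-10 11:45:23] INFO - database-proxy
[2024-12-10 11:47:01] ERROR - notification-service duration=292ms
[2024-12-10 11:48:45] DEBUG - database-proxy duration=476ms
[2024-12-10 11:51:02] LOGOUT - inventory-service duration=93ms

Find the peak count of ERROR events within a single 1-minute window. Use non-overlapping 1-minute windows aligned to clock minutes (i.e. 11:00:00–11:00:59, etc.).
2

To find the burst window:

1. Divide the log period into non-overlapping 1-minute windows starting at 11:00
2. Count ERROR events in each window
3. Find the window with maximum count
4. Maximum events in a window: 2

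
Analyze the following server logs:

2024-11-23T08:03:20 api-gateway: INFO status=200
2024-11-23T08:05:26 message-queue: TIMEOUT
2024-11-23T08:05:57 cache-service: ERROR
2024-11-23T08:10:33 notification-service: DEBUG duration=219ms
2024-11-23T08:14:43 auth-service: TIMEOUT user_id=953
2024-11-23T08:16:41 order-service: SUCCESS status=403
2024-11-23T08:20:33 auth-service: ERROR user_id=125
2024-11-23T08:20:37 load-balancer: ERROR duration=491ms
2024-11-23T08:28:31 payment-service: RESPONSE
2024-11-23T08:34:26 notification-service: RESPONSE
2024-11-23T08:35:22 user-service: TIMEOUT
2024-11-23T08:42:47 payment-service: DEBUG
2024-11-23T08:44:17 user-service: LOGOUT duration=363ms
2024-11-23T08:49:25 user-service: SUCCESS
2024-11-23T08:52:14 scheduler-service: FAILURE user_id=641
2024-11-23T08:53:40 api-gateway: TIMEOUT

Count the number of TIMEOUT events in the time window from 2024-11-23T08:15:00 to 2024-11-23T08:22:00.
0

To count events in the time window:

1. Window boundaries: 2024-11-23T08:15:00 to 2024-11-23T08:22:00
2. Filter for TIMEOUT events within this window
3. Count matching events: 0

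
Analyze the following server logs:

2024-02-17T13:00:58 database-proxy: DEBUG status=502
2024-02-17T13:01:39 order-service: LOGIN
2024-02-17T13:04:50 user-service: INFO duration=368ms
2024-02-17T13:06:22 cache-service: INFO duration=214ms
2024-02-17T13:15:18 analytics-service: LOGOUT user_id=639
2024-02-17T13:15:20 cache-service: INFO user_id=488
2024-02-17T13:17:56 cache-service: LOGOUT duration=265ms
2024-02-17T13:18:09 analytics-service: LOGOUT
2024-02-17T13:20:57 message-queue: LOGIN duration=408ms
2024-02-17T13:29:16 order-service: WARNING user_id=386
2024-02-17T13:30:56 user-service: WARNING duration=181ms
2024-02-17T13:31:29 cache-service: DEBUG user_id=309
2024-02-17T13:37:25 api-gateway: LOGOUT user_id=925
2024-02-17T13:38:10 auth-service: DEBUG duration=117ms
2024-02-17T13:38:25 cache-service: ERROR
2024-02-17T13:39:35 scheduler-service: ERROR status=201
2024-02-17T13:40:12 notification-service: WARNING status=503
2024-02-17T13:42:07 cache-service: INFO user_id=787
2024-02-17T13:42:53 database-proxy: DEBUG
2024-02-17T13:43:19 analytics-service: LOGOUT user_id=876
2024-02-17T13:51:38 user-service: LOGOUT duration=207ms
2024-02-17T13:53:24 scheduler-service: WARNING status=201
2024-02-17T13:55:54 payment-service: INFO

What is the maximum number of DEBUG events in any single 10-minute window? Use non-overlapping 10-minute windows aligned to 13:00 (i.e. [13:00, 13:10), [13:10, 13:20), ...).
2

To find the burst window:

1. Divide the log period into non-overlapping 10-minute windows starting at 13:00
2. Count DEBUG events in each window
3. Find the window with maximum count
4. Maximum events in a window: 2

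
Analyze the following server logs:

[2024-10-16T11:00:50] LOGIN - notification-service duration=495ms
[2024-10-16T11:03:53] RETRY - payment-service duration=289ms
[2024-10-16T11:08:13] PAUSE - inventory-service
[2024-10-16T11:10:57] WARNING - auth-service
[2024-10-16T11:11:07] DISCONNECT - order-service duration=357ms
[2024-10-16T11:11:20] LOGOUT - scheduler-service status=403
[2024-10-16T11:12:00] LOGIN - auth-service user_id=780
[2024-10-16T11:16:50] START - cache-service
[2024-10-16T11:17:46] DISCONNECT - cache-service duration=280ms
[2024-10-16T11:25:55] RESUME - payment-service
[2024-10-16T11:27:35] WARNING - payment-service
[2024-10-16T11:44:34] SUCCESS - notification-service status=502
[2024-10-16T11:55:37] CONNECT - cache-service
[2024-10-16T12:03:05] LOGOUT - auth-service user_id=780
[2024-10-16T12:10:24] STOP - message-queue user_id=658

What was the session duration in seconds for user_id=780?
3065

To calculate session duration:

1. Find LOGIN event for user_id=780: 2024-10-16T11:12:00
2. Find LOGOUT event for user_id=780: 2024-10-16T12:03:05
3. Session duration: 2024-10-16T12:03:05 - 2024-10-16T11:12:00 = 3065 seconds (51 minutes)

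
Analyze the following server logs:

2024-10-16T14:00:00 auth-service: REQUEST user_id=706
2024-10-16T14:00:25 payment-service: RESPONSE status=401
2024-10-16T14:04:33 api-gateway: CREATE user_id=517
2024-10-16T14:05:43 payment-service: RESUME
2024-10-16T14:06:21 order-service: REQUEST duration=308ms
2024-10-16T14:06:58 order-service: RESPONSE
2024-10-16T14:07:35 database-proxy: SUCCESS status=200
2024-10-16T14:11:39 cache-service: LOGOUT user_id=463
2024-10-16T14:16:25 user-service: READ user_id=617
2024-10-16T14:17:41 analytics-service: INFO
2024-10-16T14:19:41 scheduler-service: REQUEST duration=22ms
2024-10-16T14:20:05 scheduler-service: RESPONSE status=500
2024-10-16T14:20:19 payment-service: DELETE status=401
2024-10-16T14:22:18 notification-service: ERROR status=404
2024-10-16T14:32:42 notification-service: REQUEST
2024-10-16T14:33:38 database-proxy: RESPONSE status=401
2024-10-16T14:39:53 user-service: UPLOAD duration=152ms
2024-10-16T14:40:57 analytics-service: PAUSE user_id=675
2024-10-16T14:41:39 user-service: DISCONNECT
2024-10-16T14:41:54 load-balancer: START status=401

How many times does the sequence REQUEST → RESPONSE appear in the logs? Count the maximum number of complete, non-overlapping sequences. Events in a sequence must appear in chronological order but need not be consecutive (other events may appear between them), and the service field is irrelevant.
4

To count sequences:

1. Look for pattern: REQUEST → RESPONSE
2. Greedily scan the log in chronological order, matching each sequence element in turn (ignoring service)
3. Each time the full pattern completes, increment the count and restart matching from the next event
4. Complete non-overlapping sequences found: 4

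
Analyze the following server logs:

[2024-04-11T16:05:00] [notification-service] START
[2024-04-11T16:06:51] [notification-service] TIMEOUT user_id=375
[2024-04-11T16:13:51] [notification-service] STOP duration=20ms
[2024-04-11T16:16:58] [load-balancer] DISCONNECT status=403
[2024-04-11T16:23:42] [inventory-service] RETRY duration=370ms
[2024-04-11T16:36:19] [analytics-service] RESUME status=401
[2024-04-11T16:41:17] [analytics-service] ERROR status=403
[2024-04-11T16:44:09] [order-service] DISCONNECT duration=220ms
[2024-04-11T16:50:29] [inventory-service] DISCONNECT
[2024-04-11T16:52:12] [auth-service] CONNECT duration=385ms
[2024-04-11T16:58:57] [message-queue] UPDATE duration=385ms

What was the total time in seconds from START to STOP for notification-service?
531

To calculate state duration:

1. Find START event for notification-service: 2024-04-11T16:05:00
2. Find STOP event for notification-service: 2024-04-11T16:13:51
3. Calculate duration: 2024-04-11T16:13:51 - 2024-04-11T16:05:00 = 531 seconds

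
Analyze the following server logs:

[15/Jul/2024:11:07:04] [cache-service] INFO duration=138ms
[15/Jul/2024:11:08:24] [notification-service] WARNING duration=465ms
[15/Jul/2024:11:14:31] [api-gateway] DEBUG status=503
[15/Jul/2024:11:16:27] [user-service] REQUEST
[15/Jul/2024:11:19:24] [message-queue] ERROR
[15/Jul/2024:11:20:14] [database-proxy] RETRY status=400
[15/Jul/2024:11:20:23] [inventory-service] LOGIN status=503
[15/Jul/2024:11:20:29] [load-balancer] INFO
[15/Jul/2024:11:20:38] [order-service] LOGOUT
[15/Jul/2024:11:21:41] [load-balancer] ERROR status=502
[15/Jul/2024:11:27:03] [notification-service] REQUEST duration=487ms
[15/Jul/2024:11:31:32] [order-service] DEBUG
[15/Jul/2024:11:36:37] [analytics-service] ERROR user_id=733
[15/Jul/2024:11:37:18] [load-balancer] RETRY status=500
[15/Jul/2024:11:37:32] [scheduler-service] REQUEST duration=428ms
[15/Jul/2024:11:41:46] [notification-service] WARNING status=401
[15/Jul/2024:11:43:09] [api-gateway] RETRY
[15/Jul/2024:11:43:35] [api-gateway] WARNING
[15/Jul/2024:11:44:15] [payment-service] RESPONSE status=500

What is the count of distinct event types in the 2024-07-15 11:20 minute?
4

To count unique event types:

1. Filter events in the minute starting at 2024-07-15 11:20
2. Extract event types from matching entries
3. Count unique types: 4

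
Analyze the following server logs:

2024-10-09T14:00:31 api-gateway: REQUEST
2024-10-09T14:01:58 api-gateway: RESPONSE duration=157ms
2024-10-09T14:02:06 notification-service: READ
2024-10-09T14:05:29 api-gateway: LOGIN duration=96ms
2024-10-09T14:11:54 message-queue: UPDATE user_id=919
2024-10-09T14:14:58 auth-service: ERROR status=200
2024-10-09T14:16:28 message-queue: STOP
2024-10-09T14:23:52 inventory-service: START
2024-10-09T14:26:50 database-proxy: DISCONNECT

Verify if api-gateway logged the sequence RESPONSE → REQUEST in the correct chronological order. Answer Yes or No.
No

To verify sequence order:

1. Find all events in sequence RESPONSE → REQUEST for api-gateway
2. Extract their timestamps
3. Check if timestamps are in ascending order
4. Result: No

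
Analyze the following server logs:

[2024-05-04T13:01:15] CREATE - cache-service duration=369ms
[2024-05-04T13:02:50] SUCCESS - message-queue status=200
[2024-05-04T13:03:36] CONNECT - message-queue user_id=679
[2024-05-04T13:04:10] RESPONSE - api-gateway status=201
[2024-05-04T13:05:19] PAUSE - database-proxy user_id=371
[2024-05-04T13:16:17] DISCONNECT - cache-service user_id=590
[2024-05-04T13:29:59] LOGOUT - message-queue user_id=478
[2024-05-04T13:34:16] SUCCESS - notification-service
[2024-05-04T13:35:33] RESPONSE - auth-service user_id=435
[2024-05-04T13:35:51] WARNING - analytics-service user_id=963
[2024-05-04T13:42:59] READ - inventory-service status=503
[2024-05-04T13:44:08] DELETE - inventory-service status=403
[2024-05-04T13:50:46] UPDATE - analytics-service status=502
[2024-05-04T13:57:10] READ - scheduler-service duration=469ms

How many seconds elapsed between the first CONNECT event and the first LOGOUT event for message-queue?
1583

To find the time between events:

1. Locate the first CONNECT event for message-queue: 2024-05-04T13:03:36
2. Locate the first LOGOUT event for message-queue: 2024-05-04T13:29:59
3. Calculate the difference: 2024-05-04T13:29:59 - 2024-05-04T13:03:36 = 1583 seconds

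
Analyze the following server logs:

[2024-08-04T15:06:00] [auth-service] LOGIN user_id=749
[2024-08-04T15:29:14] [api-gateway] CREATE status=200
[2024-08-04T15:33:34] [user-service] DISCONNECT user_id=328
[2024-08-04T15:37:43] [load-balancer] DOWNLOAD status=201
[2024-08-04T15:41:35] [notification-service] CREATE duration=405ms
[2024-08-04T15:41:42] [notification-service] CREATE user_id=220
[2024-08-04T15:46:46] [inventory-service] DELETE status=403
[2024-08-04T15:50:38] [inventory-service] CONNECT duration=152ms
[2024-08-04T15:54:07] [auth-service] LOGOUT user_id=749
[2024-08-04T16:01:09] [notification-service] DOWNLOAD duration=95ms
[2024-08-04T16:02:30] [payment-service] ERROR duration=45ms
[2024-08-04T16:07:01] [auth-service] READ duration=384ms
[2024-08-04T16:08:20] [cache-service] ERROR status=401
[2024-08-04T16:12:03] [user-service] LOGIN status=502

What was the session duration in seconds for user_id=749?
2887

To calculate session duration:

1. Find LOGIN event for user_id=749: 2024-08-04T15:06:00
2. Find LOGOUT event for user_id=749: 2024-08-04T15:54:07
3. Session duration: 2024-08-04T15:54:07 - 2024-08-04T15:06:00 = 2887 seconds (48 minutes)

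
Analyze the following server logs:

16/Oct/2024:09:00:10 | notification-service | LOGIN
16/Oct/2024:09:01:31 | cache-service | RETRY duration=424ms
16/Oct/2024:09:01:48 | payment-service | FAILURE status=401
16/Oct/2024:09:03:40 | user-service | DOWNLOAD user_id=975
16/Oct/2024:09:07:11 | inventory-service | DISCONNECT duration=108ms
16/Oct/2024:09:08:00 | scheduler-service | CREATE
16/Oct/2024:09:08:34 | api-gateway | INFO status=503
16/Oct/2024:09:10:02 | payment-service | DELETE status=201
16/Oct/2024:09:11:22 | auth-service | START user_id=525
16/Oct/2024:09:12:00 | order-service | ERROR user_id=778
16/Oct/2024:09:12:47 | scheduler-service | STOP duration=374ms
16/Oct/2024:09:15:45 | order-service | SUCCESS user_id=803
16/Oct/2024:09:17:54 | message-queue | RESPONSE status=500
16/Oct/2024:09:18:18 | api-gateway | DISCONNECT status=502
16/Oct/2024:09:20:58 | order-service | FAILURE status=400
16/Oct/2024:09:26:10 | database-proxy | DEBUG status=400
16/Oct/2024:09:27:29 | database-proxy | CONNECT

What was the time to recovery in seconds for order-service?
225

To calculate recovery time:

1. Find ERROR event for order-service: 16/Oct/2024:09:12:00
2. Find next SUCCESS event for order-service: 16/Oct/2024:09:15:45
3. Recovery time: 16/Oct/2024:09:15:45 - 16/Oct/2024:09:12:00 = 225 seconds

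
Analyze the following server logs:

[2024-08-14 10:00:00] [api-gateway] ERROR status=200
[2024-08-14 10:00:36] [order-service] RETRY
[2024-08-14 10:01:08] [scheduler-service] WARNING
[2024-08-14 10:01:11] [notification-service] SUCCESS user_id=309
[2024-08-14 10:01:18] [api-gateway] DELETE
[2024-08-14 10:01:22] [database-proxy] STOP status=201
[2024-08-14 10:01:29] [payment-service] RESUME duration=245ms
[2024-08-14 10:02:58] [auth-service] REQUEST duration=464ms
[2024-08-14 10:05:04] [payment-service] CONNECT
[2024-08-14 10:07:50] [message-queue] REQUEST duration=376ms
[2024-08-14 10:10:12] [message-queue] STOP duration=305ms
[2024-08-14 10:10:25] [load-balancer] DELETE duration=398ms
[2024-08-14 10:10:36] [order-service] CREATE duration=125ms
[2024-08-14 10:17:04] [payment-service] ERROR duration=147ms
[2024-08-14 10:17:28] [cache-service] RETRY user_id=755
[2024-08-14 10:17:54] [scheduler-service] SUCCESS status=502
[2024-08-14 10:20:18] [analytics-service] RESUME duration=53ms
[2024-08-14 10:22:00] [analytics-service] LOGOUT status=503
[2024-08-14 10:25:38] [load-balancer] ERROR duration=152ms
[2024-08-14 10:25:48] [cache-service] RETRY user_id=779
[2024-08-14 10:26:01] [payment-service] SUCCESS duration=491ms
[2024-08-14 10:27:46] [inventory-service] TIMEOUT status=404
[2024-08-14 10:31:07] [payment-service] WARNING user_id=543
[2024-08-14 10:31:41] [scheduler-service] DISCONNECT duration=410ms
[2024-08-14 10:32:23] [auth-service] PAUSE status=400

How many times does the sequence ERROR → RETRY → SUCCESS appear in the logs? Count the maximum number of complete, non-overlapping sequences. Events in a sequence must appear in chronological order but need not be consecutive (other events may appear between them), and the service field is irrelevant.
3

To count sequences:

1. Look for pattern: ERROR → RETRY → SUCCESS
2. Greedily scan the log in chronological order, matching each sequence element in turn (ignoring service)
3. Each time the full pattern completes, increment the count and restart matching from the next event
4. Complete non-overlapping sequences found: 3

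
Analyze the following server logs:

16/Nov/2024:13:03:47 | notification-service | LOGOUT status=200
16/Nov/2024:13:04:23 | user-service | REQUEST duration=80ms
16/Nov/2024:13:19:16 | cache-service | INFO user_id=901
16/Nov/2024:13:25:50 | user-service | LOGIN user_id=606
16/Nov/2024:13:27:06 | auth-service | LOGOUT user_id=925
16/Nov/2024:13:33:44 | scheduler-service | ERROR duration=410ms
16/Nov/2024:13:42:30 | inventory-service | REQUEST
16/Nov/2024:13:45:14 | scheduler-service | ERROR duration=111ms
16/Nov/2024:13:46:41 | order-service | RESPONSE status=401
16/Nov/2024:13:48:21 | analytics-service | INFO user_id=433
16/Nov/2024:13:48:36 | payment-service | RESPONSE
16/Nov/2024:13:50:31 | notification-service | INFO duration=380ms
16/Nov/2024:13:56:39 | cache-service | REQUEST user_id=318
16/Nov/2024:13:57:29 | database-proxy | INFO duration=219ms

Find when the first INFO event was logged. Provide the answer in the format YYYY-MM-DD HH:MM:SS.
2024-11-16 13:19:16

To find the first event:

1. Filter for all INFO events
2. Sort by timestamp
3. Select the first one
4. Timestamp: 2024-11-16 13:19:16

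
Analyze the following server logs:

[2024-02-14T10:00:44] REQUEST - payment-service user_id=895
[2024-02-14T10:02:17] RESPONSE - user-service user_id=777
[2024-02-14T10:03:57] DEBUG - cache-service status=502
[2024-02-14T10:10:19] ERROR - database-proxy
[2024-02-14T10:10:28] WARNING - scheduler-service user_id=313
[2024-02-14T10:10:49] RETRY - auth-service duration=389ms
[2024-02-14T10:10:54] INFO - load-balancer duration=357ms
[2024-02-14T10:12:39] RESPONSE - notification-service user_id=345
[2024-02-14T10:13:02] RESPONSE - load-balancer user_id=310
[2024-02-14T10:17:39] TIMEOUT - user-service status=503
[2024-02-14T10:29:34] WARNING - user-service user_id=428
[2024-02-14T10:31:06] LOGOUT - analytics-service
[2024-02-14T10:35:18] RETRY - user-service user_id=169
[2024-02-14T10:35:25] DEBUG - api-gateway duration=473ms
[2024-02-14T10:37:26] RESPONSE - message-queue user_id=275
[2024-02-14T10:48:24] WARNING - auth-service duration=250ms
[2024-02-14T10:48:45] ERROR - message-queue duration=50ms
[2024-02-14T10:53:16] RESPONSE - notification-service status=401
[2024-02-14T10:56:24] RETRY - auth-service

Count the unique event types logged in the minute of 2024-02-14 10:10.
4

To count unique event types:

1. Filter events in the minute starting at 2024-02-14 10:10
2. Extract event types from matching entries
3. Count unique types: 4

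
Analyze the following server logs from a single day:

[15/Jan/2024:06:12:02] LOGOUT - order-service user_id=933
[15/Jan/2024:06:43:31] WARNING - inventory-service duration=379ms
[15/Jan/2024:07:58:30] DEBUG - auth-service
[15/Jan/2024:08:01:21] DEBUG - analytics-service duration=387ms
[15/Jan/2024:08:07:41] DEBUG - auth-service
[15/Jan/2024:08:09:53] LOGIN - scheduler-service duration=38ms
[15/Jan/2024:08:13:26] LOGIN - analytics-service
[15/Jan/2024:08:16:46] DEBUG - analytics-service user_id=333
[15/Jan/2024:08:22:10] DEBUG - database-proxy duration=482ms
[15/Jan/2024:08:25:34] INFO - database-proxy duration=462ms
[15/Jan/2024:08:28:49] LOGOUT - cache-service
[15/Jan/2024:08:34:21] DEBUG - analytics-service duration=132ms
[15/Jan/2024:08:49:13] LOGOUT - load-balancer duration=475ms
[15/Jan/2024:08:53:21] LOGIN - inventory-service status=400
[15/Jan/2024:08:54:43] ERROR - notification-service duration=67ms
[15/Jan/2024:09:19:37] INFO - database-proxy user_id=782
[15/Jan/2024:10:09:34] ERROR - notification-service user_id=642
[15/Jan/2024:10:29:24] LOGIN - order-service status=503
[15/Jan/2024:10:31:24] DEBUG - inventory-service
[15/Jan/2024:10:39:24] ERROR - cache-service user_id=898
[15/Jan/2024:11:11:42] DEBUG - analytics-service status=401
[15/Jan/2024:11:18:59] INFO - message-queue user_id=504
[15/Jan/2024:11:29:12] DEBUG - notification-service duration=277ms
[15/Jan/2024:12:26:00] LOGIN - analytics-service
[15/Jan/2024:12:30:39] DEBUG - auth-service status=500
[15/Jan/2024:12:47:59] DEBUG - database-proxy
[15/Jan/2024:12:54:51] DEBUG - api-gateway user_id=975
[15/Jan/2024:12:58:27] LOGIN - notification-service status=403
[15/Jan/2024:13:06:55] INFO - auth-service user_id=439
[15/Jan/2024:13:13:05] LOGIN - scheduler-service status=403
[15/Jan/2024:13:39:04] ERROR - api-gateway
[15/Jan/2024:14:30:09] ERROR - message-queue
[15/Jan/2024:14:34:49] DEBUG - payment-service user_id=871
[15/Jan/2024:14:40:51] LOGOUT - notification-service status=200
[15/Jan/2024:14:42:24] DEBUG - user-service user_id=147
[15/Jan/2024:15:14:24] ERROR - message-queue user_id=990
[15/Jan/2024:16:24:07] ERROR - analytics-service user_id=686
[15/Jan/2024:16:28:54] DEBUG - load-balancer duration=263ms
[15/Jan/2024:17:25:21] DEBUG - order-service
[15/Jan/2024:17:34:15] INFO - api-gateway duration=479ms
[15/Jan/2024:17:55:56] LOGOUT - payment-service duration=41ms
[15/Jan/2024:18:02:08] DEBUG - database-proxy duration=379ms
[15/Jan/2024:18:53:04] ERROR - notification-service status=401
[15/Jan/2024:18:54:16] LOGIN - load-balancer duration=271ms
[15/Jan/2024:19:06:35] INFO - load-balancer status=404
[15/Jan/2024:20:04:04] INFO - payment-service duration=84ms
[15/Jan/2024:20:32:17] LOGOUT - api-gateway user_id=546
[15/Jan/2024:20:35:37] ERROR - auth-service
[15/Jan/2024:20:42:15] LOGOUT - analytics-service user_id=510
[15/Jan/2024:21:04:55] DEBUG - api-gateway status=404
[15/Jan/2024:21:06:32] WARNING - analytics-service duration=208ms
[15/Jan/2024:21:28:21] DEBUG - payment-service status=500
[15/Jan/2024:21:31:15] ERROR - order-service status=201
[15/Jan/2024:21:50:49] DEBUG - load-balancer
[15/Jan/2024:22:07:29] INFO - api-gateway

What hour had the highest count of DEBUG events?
8

To find the peak hour:

1. Group all DEBUG events by hour
2. Count events in each hour
3. Find hour with maximum count
4. Peak hour: 8 (with 5 events)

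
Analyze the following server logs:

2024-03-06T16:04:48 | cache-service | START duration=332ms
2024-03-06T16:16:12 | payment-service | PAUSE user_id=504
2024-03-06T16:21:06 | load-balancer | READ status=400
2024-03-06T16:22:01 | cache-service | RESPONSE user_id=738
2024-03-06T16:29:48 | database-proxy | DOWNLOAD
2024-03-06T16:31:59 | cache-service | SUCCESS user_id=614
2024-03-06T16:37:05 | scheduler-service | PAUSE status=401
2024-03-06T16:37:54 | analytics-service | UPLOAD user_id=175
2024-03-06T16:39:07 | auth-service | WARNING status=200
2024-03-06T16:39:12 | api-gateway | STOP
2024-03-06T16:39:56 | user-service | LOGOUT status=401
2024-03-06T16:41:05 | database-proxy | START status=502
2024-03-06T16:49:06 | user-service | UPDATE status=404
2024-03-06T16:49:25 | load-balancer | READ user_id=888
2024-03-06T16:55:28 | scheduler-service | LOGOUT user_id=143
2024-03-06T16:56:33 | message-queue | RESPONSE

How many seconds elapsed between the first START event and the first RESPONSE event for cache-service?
1033

To find the time between events:

1. Locate the first START event for cache-service: 2024-03-06T16:04:48
2. Locate the first RESPONSE event for cache-service: 2024-03-06T16:22:01
3. Calculate the difference: 2024-03-06T16:22:01 - 2024-03-06T16:04:48 = 1033 seconds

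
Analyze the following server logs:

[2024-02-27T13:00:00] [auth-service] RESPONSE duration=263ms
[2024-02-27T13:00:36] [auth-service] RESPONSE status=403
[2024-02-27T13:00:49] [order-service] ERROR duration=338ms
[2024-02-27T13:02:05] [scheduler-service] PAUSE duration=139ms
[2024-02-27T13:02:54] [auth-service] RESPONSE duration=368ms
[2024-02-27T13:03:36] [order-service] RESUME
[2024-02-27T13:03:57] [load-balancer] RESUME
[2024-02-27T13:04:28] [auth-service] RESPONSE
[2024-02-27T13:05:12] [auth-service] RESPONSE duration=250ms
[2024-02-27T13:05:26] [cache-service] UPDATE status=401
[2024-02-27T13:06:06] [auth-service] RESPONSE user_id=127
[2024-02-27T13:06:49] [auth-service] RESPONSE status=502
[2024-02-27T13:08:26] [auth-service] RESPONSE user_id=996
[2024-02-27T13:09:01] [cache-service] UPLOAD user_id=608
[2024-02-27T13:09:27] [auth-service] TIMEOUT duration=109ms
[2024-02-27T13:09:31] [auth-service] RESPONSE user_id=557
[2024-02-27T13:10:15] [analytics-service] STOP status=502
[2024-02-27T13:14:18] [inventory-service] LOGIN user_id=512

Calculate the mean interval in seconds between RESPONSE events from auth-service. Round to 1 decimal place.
71.4

To calculate average interval:

1. Find all RESPONSE events for auth-service in order
2. Calculate time gaps between consecutive events
3. Compute mean of gaps: 571 / 8 = 71.4 seconds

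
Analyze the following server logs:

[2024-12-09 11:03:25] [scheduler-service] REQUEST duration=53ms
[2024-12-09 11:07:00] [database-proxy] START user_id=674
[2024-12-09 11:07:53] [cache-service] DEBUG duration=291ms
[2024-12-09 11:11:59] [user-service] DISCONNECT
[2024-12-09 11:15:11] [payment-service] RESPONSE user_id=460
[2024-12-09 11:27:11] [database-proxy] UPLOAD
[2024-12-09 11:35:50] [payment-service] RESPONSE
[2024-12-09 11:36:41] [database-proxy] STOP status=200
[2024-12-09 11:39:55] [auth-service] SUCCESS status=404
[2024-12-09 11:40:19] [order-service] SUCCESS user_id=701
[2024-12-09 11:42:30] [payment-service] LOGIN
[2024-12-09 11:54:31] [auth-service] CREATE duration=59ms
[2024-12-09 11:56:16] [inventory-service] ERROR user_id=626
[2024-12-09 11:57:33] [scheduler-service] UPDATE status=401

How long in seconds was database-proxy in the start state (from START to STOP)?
1781

To calculate state duration:

1. Find START event for database-proxy: 2024-12-09 11:07:00
2. Find STOP event for database-proxy: 2024-12-09 11:36:41
3. Calculate duration: 2024-12-09 11:36:41 - 2024-12-09 11:07:00 = 1781 seconds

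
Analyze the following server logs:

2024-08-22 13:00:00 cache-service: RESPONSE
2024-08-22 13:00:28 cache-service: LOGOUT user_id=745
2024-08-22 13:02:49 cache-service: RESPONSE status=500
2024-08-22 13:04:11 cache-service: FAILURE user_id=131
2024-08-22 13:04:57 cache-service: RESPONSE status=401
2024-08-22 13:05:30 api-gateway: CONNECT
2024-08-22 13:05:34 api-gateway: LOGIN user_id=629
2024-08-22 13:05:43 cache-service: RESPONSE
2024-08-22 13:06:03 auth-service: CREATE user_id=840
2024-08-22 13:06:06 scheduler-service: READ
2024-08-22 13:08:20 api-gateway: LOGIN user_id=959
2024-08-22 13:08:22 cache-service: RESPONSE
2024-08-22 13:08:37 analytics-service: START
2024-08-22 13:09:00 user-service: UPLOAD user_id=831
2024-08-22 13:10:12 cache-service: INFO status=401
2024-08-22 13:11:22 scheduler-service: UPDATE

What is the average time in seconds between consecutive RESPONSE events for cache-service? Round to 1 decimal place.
125.5

To calculate average interval:

1. Find all RESPONSE events for cache-service in order
2. Calculate time gaps between consecutive events
3. Compute mean of gaps: 502 / 4 = 125.5 seconds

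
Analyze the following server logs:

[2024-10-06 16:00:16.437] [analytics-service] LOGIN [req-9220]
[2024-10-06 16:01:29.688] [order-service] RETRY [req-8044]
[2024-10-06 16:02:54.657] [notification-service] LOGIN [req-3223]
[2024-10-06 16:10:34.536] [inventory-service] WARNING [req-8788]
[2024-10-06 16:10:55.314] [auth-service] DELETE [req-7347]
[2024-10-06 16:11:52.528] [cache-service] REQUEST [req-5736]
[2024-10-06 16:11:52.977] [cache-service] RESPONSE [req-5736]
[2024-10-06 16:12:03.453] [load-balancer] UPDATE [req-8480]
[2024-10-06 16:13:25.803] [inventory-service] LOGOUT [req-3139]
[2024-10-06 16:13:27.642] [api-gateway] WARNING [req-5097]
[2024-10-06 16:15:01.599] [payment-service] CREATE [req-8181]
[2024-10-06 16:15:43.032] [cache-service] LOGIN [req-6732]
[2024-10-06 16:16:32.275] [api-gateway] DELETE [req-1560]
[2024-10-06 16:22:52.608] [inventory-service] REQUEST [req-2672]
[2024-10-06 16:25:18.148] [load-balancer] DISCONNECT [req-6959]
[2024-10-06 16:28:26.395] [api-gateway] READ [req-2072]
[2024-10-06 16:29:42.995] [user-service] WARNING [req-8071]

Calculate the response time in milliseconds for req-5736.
449

To calculate latency:

1. Find REQUEST with id req-5736: 2024-10-06 16:11:52.528
2. Find RESPONSE with id req-5736: 2024-10-06 16:11:52.977
3. Latency: 2024-10-06 16:11:52.977 - 2024-10-06 16:11:52.528 = 449ms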